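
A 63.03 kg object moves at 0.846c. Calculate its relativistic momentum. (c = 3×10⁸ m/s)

γ = 1/√(1 - 0.846²) = 1.8755
v = 0.846 × 3×10⁸ = 2.538×10⁸ m/s
p = γmv = 1.8755 × 63.03 × 2.538×10⁸ = 3.000×10¹⁰ kg·m/s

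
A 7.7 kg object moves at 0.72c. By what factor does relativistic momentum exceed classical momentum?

p_rel = γmv, p_class = mv
Ratio = γ = 1/√(1 - 0.72²) = 1.441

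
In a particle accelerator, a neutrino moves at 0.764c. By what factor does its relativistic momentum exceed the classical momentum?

p_rel = γmv, p_class = mv
Ratio = γ = 1/√(1 - 0.764²)
= 1/√(0.416304) = 1.550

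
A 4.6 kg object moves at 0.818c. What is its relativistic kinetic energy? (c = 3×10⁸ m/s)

γ = 1/√(1 - 0.818²) = 1.7385
γ - 1 = 0.7385
KE = (γ-1)mc² = 0.7385 × 4.6 × (3×10⁸)² = 3.057×10¹⁷ J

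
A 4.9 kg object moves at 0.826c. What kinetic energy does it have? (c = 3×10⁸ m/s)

γ = 1/√(1 - 0.826²) = 1.7741
γ - 1 = 0.7741
KE = (γ-1)mc² = 0.7741 × 4.9 × (3×10⁸)² = 3.414×10¹⁷ J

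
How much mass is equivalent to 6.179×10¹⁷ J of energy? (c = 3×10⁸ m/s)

From E = mc², we get m = E/c²
c² = (3×10⁸)² = 9×10¹⁶ m²/s²
m = 6.179×10¹⁷ / 9×10¹⁶ = 6.866 kg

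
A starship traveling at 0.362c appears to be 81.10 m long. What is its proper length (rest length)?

Contracted length L = 81.10 m
γ = 1/√(1 - 0.362²) = 1.0728
L₀ = γL = 1.0728 × 81.10 = 87.00 m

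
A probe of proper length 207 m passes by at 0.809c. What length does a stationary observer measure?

Proper length L₀ = 207 m
γ = 1/√(1 - 0.809²) = 1.701
L = L₀/γ = 207/1.701 = 121.7 m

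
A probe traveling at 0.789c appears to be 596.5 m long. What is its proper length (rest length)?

Contracted length L = 596.5 m
γ = 1/√(1 - 0.789²) = 1.6276
L₀ = γL = 1.6276 × 596.5 = 970.9 m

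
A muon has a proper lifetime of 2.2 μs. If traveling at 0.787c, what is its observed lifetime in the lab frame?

Proper lifetime τ₀ = 2.2 μs
γ = 1/√(1 - 0.787²) = 1.621
τ = γτ₀ = 1.621 × 2.2 μs = 3.566 μs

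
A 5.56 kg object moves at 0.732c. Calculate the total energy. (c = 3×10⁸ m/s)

γ = 1/√(1 - 0.732²) = 1.4678
mc² = 5.56 × (3×10⁸)² = 5.004×10¹⁷ J
E = γmc² = 1.4678 × 5.004×10¹⁷ = 7.345×10¹⁷ J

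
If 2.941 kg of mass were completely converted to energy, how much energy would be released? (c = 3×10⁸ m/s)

Using E = mc²:
c² = (3×10⁸)² = 9×10¹⁶ m²/s²
E = 2.941 × 9×10¹⁶ = 2.647×10¹⁷ J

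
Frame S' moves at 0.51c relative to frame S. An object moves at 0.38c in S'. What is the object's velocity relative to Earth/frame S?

u = (u' + v)/(1 + u'v/c²)
Numerator: 0.38 + 0.51 = 0.89
Denominator: 1 + 0.1938 = 1.1938
u = 0.89/1.1938 = 0.7455c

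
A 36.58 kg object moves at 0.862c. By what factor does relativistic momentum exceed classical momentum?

p_rel = γmv, p_class = mv
Ratio = γ = 1/√(1 - 0.862²) = 1.973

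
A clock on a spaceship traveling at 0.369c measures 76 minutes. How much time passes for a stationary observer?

Proper time Δt₀ = 76 minutes
γ = 1/√(1 - 0.369²) = 1.0759
Δt = γΔt₀ = 1.0759 × 76 = 81.77 minutes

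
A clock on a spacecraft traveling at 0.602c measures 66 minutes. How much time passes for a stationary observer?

Proper time Δt₀ = 66 minutes
γ = 1/√(1 - 0.602²) = 1.2524
Δt = γΔt₀ = 1.2524 × 66 = 82.66 minutes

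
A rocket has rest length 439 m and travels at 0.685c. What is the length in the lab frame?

Proper length L₀ = 439 m
γ = 1/√(1 - 0.685²) = 1.3726
L = L₀/γ = 439/1.3726 = 319.8 m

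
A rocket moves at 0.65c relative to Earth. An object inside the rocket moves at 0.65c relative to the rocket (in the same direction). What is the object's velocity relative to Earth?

u = (u' + v)/(1 + u'v/c²)
Numerator: 0.65 + 0.65 = 1.3
Denominator: 1 + 0.4225 = 1.4225
u = 1.3/1.4225 = 0.9139c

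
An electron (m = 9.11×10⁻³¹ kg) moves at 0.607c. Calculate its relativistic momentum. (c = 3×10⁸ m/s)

γ = 1/√(1 - 0.607²) = 1.258
v = 0.607 × 3×10⁸ = 1.821×10⁸ m/s
p = γmv = 1.258 × 9.11×10⁻³¹ × 1.821×10⁸ = 2.087×10⁻²² kg·m/s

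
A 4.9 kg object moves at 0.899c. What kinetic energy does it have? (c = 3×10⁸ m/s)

γ = 1/√(1 - 0.899²) = 2.2834
γ - 1 = 1.2834
KE = (γ-1)mc² = 1.2834 × 4.9 × (3×10⁸)² = 5.660×10¹⁷ J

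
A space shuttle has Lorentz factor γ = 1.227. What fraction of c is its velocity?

From γ = 1/√(1 - v²/c²):
1/γ² = 1/1.227² = 0.6642
v²/c² = 1 - 0.6642 = 0.3358
v/c = √(0.3358) = 0.5795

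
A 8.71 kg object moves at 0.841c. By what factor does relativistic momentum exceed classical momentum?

p_rel = γmv, p_class = mv
Ratio = γ = 1/√(1 - 0.841²) = 1.848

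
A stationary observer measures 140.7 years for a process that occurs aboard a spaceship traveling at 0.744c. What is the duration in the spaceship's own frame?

Dilated time Δt = 140.7 years
γ = 1/√(1 - 0.744²) = 1.4966
Δt₀ = Δt/γ = 140.7/1.4966 = 94.01 years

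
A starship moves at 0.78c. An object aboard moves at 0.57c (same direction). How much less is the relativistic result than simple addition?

Classical: u' + v = 0.57 + 0.78 = 1.35c
Relativistic: u = (0.57 + 0.78)/(1 + 0.4446) = 1.35/1.4446 = 0.9345c
Difference: 1.35 - 0.9345 = 0.4155c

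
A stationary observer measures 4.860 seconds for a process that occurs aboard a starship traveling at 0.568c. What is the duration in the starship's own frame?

Dilated time Δt = 4.860 seconds
γ = 1/√(1 - 0.568²) = 1.215
Δt₀ = Δt/γ = 4.860/1.215 = 4.000 seconds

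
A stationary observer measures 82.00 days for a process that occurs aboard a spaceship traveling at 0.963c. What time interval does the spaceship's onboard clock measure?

Dilated time Δt = 82.00 days
γ = 1/√(1 - 0.963²) = 3.711
Δt₀ = Δt/γ = 82.00/3.711 = 22.10 days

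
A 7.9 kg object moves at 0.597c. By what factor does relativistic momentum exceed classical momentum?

p_rel = γmv, p_class = mv
Ratio = γ = 1/√(1 - 0.597²) = 1.247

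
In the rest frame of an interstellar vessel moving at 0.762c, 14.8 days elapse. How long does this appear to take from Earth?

Proper time Δt₀ = 14.8 days
γ = 1/√(1 - 0.762²) = 1.544
Δt = γΔt₀ = 1.544 × 14.8 = 22.85 days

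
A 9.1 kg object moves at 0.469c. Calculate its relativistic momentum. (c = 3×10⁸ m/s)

γ = 1/√(1 - 0.469²) = 1.1322
v = 0.469 × 3×10⁸ = 1.407×10⁸ m/s
p = γmv = 1.1322 × 9.1 × 1.407×10⁸ = 1.450×10⁹ kg·m/s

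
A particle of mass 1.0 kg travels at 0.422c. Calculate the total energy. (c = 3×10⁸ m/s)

γ = 1/√(1 - 0.422²) = 1.103
mc² = 1.0 × (3×10⁸)² = 9.000×10¹⁶ J
E = γmc² = 1.103 × 9.000×10¹⁶ = 9.927×10¹⁶ J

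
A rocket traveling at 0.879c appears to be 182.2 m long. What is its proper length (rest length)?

Contracted length L = 182.2 m
γ = 1/√(1 - 0.879²) = 2.097
L₀ = γL = 2.097 × 182.2 = 382.1 m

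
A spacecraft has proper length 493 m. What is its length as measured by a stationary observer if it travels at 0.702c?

Proper length L₀ = 493 m
γ = 1/√(1 - 0.702²) = 1.404
L = L₀/γ = 493/1.404 = 351.1 m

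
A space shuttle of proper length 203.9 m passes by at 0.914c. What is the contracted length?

Proper length L₀ = 203.9 m
γ = 1/√(1 - 0.914²) = 2.46479
L = L₀/γ = 203.9/2.46479 = 82.73 m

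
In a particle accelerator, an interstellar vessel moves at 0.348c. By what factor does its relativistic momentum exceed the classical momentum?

p_rel = γmv, p_class = mv
Ratio = γ = 1/√(1 - 0.348²)
= 1/√(0.878896) = 1.067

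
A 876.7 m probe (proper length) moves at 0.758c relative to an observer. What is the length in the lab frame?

Proper length L₀ = 876.7 m
γ = 1/√(1 - 0.758²) = 1.5331
L = L₀/γ = 876.7/1.5331 = 571.8 m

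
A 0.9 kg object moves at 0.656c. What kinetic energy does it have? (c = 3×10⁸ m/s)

γ = 1/√(1 - 0.656²) = 1.3249
γ - 1 = 0.3249
KE = (γ-1)mc² = 0.3249 × 0.9 × (3×10⁸)² = 2.632×10¹⁶ J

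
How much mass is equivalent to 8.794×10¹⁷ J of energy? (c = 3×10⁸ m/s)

From E = mc², we get m = E/c²
c² = (3×10⁸)² = 9×10¹⁶ m²/s²
m = 8.794×10¹⁷ / 9×10¹⁶ = 9.771 kg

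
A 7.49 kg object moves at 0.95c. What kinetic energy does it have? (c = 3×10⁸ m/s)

γ = 1/√(1 - 0.95²) = 3.203
γ - 1 = 2.203
KE = (γ-1)mc² = 2.203 × 7.49 × (3×10⁸)² = 1.485×10¹⁸ J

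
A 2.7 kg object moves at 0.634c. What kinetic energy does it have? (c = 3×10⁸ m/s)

γ = 1/√(1 - 0.634²) = 1.2931
γ - 1 = 0.2931
KE = (γ-1)mc² = 0.2931 × 2.7 × (3×10⁸)² = 7.122×10¹⁶ J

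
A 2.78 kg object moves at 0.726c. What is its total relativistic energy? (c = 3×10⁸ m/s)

γ = 1/√(1 - 0.726²) = 1.454
mc² = 2.78 × (3×10⁸)² = 2.502×10¹⁷ J
E = γmc² = 1.454 × 2.502×10¹⁷ = 3.638×10¹⁷ J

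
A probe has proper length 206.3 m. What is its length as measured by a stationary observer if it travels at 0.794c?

Proper length L₀ = 206.3 m
γ = 1/√(1 - 0.794²) = 1.645
L = L₀/γ = 206.3/1.645 = 125.4 m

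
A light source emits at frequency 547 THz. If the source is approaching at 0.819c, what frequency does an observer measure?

β = v/c = 0.819
(1+β)/(1-β) = 1.819/0.181 = 10.05
Doppler factor = √(10.05) = 3.170
f_obs = 547 × 3.170 = 1734 THz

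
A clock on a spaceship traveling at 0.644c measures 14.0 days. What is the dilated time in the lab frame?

Proper time Δt₀ = 14.0 days
γ = 1/√(1 - 0.644²) = 1.307
Δt = γΔt₀ = 1.307 × 14.0 = 18.30 days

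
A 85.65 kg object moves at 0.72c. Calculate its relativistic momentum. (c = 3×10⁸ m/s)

γ = 1/√(1 - 0.72²) = 1.441
v = 0.72 × 3×10⁸ = 2.160×10⁸ m/s
p = γmv = 1.441 × 85.65 × 2.160×10⁸ = 2.666×10¹⁰ kg·m/s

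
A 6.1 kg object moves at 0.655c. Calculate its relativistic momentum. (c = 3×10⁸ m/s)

γ = 1/√(1 - 0.655²) = 1.323
v = 0.655 × 3×10⁸ = 1.965×10⁸ m/s
p = γmv = 1.323 × 6.1 × 1.965×10⁸ = 1.586×10⁹ kg·m/s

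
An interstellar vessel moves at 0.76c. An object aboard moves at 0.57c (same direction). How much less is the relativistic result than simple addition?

Classical: u' + v = 0.57 + 0.76 = 1.33c
Relativistic: u = (0.57 + 0.76)/(1 + 0.4332) = 1.33/1.4332 = 0.9280c
Difference: 1.33 - 0.9280 = 0.4020c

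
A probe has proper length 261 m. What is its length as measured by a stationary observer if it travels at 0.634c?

Proper length L₀ = 261 m
γ = 1/√(1 - 0.634²) = 1.2931
L = L₀/γ = 261/1.2931 = 201.8 m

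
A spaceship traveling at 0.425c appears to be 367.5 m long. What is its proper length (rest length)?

Contracted length L = 367.5 m
γ = 1/√(1 - 0.425²) = 1.1047
L₀ = γL = 1.1047 × 367.5 = 406.0 m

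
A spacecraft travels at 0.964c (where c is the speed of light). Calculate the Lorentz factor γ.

v/c = 0.964, so (v/c)² = 0.929296
1 - (v/c)² = 0.070704
γ = 1/√(0.070704) = 3.761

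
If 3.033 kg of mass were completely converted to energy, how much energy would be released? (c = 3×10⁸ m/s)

Using E = mc²:
c² = (3×10⁸)² = 9×10¹⁶ m²/s²
E = 3.033 × 9×10¹⁶ = 2.730×10¹⁷ J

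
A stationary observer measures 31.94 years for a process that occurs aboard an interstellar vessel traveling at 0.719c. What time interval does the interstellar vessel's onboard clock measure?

Dilated time Δt = 31.94 years
γ = 1/√(1 - 0.719²) = 1.439
Δt₀ = Δt/γ = 31.94/1.439 = 22.20 years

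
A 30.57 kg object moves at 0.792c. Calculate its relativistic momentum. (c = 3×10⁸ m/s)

γ = 1/√(1 - 0.792²) = 1.638
v = 0.792 × 3×10⁸ = 2.376×10⁸ m/s
p = γmv = 1.638 × 30.57 × 2.376×10⁸ = 1.190×10¹⁰ kg·m/s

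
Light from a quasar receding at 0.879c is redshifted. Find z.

β = 0.879
(1+β)/(1-β) = 1.879/0.121 = 15.53
√(15.53) = 3.941
z = 3.941 - 1 = 2.941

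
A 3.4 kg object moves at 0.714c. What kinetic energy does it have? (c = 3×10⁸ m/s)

γ = 1/√(1 - 0.714²) = 1.4283
γ - 1 = 0.4283
KE = (γ-1)mc² = 0.4283 × 3.4 × (3×10⁸)² = 1.311×10¹⁷ J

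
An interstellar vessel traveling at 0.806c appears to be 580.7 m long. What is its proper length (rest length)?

Contracted length L = 580.7 m
γ = 1/√(1 - 0.806²) = 1.68943
L₀ = γL = 1.68943 × 580.7 = 981.1 m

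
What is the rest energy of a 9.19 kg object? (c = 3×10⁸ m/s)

c² = (3×10⁸)² = 9.000×10¹⁶ m²/s²
E₀ = mc² = 9.19 × 9.000×10¹⁶ = 8.271×10¹⁷ J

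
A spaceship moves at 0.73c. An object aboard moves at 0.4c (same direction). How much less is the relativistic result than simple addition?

Classical: u' + v = 0.4 + 0.73 = 1.13c
Relativistic: u = (0.4 + 0.73)/(1 + 0.292) = 1.13/1.292 = 0.8746c
Difference: 1.13 - 0.8746 = 0.2554c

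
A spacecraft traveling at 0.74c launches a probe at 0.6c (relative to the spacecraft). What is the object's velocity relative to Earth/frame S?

u = (u' + v)/(1 + u'v/c²)
Numerator: 0.6 + 0.74 = 1.34
Denominator: 1 + 0.444 = 1.444
u = 1.34/1.444 = 0.9280c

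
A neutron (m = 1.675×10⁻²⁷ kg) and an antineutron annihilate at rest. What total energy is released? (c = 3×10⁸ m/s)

Both particles have the same rest mass, so total mass = 2m
E = 2m·c² = 2 × 1.675×10⁻²⁷ × (3×10⁸)²
= 2 × 1.675×10⁻²⁷ × 9×10¹⁶
= 3.015×10⁻¹⁰ J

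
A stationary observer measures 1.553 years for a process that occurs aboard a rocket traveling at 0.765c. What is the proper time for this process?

Dilated time Δt = 1.553 years
γ = 1/√(1 - 0.765²) = 1.553
Δt₀ = Δt/γ = 1.553/1.553 = 1.000 years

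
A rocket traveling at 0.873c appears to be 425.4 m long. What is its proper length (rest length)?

Contracted length L = 425.4 m
γ = 1/√(1 - 0.873²) = 2.0504
L₀ = γL = 2.0504 × 425.4 = 872.2 m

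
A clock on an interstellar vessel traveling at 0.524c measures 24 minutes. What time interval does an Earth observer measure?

Proper time Δt₀ = 24 minutes
γ = 1/√(1 - 0.524²) = 1.174
Δt = γΔt₀ = 1.174 × 24 = 28.18 minutes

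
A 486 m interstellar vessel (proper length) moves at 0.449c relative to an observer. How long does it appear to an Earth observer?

Proper length L₀ = 486 m
γ = 1/√(1 - 0.449²) = 1.119
L = L₀/γ = 486/1.119 = 434.3 m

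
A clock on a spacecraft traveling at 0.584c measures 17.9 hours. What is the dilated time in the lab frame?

Proper time Δt₀ = 17.9 hours
γ = 1/√(1 - 0.584²) = 1.232
Δt = γΔt₀ = 1.232 × 17.9 = 22.05 hours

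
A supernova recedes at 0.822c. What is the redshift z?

β = 0.822
(1+β)/(1-β) = 1.822/0.178 = 10.236
√(10.236) = 3.199
z = 3.199 - 1 = 2.199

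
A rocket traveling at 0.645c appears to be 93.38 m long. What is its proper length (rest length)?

Contracted length L = 93.38 m
γ = 1/√(1 - 0.645²) = 1.309
L₀ = γL = 1.309 × 93.38 = 122.2 m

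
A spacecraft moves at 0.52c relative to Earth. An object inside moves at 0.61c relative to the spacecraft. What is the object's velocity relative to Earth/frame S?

u = (u' + v)/(1 + u'v/c²)
Numerator: 0.61 + 0.52 = 1.13
Denominator: 1 + 0.3172 = 1.3172
u = 1.13/1.3172 = 0.8579c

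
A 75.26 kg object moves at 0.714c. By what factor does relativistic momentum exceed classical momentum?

p_rel = γmv, p_class = mv
Ratio = γ = 1/√(1 - 0.714²) = 1.428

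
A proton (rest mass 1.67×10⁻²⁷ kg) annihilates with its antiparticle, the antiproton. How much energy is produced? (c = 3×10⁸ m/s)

Both particles have the same rest mass, so total mass = 2m
E = 2m·c² = 2 × 1.67×10⁻²⁷ × (3×10⁸)²
= 2 × 1.67×10⁻²⁷ × 9×10¹⁶
= 3.006×10⁻¹⁰ J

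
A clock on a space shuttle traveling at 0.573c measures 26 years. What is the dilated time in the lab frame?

Proper time Δt₀ = 26 years
γ = 1/√(1 - 0.573²) = 1.220
Δt = γΔt₀ = 1.220 × 26 = 31.72 years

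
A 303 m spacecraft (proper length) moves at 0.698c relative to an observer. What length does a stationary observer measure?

Proper length L₀ = 303 m
γ = 1/√(1 - 0.698²) = 1.396
L = L₀/γ = 303/1.396 = 217.0 m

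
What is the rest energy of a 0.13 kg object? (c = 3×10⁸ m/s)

c² = (3×10⁸)² = 9.000×10¹⁶ m²/s²
E₀ = mc² = 0.13 × 9.000×10¹⁶ = 1.170×10¹⁶ J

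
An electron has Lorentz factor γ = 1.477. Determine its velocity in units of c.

From γ = 1/√(1 - v²/c²):
1/γ² = 1/1.477² = 0.4584
v²/c² = 1 - 0.4584 = 0.5416
v/c = √(0.5416) = 0.7359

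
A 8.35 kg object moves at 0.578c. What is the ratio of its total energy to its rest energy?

E = γmc², E₀ = mc²
E/E₀ = γ = 1/√(1 - 0.578²) = 1.225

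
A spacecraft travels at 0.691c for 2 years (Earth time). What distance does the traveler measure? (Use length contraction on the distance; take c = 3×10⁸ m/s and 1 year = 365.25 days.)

Earth distance: d = v × t = 0.691c × 2 yr = 1.308×10¹⁶ m
γ = 1.383
d' = d/γ = 1.308×10¹⁶/1.383 = 9.458×10¹⁵ m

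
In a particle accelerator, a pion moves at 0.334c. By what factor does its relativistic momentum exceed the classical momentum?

p_rel = γmv, p_class = mv
Ratio = γ = 1/√(1 - 0.334²)
= 1/√(0.888444) = 1.061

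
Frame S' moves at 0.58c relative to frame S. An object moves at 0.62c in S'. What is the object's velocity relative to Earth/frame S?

u = (u' + v)/(1 + u'v/c²)
Numerator: 0.62 + 0.58 = 1.2
Denominator: 1 + 0.3596 = 1.3596
u = 1.2/1.3596 = 0.8826c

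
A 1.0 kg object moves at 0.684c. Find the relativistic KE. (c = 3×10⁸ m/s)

γ = 1/√(1 - 0.684²) = 1.37084
γ - 1 = 0.37084
KE = (γ-1)mc² = 0.37084 × 1.0 × (3×10⁸)² = 3.338×10¹⁶ J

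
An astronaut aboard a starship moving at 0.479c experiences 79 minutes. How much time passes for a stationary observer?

Proper time Δt₀ = 79 minutes
γ = 1/√(1 - 0.479²) = 1.1392
Δt = γΔt₀ = 1.1392 × 79 = 90.00 minutes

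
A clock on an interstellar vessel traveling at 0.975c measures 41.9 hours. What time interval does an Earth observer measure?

Proper time Δt₀ = 41.9 hours
γ = 1/√(1 - 0.975²) = 4.500
Δt = γΔt₀ = 4.500 × 41.9 = 188.6 hours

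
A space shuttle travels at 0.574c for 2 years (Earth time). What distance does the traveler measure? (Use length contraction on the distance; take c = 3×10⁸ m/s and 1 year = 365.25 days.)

Earth distance: d = v × t = 0.574c × 2 yr = 1.08684×10¹⁶ m
γ = 1.22122
d' = d/γ = 1.08684×10¹⁶/1.22122 = 8.900×10¹⁵ m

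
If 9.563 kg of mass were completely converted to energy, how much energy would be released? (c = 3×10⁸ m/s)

Using E = mc²:
c² = (3×10⁸)² = 9×10¹⁶ m²/s²
E = 9.563 × 9×10¹⁶ = 8.607×10¹⁷ J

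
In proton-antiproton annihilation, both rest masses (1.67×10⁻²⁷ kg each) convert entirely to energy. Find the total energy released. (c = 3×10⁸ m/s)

Both particles have the same rest mass, so total mass = 2m
E = 2m·c² = 2 × 1.67×10⁻²⁷ × (3×10⁸)²
= 2 × 1.67×10⁻²⁷ × 9×10¹⁶
= 3.006×10⁻¹⁰ J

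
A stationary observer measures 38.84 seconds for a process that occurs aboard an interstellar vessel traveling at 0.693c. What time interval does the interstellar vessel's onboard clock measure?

Dilated time Δt = 38.84 seconds
γ = 1/√(1 - 0.693²) = 1.387
Δt₀ = Δt/γ = 38.84/1.387 = 28.00 seconds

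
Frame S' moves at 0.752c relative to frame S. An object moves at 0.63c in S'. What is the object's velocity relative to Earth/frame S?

u = (u' + v)/(1 + u'v/c²)
Numerator: 0.63 + 0.752 = 1.382
Denominator: 1 + 0.47376 = 1.47376
u = 1.382/1.47376 = 0.9377c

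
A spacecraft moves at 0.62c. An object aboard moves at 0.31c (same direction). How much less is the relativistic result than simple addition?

Classical: u' + v = 0.31 + 0.62 = 0.93c
Relativistic: u = (0.31 + 0.62)/(1 + 0.1922) = 0.93/1.1922 = 0.7801c
Difference: 0.93 - 0.7801 = 0.1499c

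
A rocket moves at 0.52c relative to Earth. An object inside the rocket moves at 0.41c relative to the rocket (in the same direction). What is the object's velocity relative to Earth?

u = (u' + v)/(1 + u'v/c²)
Numerator: 0.41 + 0.52 = 0.93
Denominator: 1 + 0.2132 = 1.2132
u = 0.93/1.2132 = 0.7666c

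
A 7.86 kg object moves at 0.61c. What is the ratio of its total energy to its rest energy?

E = γmc², E₀ = mc²
E/E₀ = γ = 1/√(1 - 0.61²) = 1.262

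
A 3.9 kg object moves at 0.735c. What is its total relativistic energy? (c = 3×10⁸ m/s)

γ = 1/√(1 - 0.735²) = 1.47478
mc² = 3.9 × (3×10⁸)² = 3.510×10¹⁷ J
E = γmc² = 1.47478 × 3.510×10¹⁷ = 5.176×10¹⁷ J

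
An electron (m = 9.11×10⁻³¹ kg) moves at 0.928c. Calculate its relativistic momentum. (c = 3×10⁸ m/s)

γ = 1/√(1 - 0.928²) = 2.684
v = 0.928 × 3×10⁸ = 2.784×10⁸ m/s
p = γmv = 2.684 × 9.11×10⁻³¹ × 2.784×10⁸ = 6.807×10⁻²² kg·m/s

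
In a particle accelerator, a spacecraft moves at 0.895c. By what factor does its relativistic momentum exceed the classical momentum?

p_rel = γmv, p_class = mv
Ratio = γ = 1/√(1 - 0.895²)
= 1/√(0.198975) = 2.242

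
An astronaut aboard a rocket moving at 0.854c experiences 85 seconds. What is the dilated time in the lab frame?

Proper time Δt₀ = 85 seconds
γ = 1/√(1 - 0.854²) = 1.922
Δt = γΔt₀ = 1.922 × 85 = 163.4 seconds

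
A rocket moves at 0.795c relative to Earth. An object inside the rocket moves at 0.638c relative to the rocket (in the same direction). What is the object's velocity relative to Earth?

u = (u' + v)/(1 + u'v/c²)
Numerator: 0.638 + 0.795 = 1.433
Denominator: 1 + 0.50721 = 1.50721
u = 1.433/1.50721 = 0.9508c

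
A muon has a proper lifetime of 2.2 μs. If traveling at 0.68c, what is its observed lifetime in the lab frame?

Proper lifetime τ₀ = 2.2 μs
γ = 1/√(1 - 0.68²) = 1.36386
τ = γτ₀ = 1.36386 × 2.2 μs = 3.000 μs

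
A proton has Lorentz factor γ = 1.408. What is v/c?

From γ = 1/√(1 - v²/c²):
1/γ² = 1/1.408² = 0.5044
v²/c² = 1 - 0.5044 = 0.4956
v/c = √(0.4956) = 0.7040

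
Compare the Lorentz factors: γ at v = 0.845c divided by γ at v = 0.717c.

γ₁ = 1/√(1 - 0.845²) = 1.86998
γ₂ = 1/√(1 - 0.717²) = 1.43457
γ₁/γ₂ = 1.86998/1.43457 = 1.304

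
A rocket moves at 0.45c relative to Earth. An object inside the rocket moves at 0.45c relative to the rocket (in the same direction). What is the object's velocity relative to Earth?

u = (u' + v)/(1 + u'v/c²)
Numerator: 0.45 + 0.45 = 0.9
Denominator: 1 + 0.2025 = 1.2025
u = 0.9/1.2025 = 0.7484c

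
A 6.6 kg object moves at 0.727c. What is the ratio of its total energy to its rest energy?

E = γmc², E₀ = mc²
E/E₀ = γ = 1/√(1 - 0.727²) = 1.456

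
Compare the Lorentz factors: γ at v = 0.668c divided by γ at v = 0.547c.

γ₁ = 1/√(1 - 0.668²) = 1.344
γ₂ = 1/√(1 - 0.547²) = 1.195
γ₁/γ₂ = 1.344/1.195 = 1.125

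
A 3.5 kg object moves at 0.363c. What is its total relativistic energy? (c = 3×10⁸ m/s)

γ = 1/√(1 - 0.363²) = 1.0732
mc² = 3.5 × (3×10⁸)² = 3.150×10¹⁷ J
E = γmc² = 1.0732 × 3.150×10¹⁷ = 3.381×10¹⁷ J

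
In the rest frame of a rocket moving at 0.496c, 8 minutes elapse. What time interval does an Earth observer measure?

Proper time Δt₀ = 8 minutes
γ = 1/√(1 - 0.496²) = 1.1516
Δt = γΔt₀ = 1.1516 × 8 = 9.213 minutes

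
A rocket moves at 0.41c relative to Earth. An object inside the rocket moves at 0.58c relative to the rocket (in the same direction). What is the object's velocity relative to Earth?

u = (u' + v)/(1 + u'v/c²)
Numerator: 0.58 + 0.41 = 0.99
Denominator: 1 + 0.2378 = 1.2378
u = 0.99/1.2378 = 0.7998c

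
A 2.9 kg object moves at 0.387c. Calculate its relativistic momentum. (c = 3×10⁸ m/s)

γ = 1/√(1 - 0.387²) = 1.0845
v = 0.387 × 3×10⁸ = 1.161×10⁸ m/s
p = γmv = 1.0845 × 2.9 × 1.161×10⁸ = 3.651×10⁸ kg·m/s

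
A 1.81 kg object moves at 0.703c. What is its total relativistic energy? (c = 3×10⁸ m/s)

γ = 1/√(1 - 0.703²) = 1.4061
mc² = 1.81 × (3×10⁸)² = 1.629×10¹⁷ J
E = γmc² = 1.4061 × 1.629×10¹⁷ = 2.291×10¹⁷ J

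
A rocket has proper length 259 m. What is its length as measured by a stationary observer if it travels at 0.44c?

Proper length L₀ = 259 m
γ = 1/√(1 - 0.44²) = 1.1136
L = L₀/γ = 259/1.1136 = 232.6 m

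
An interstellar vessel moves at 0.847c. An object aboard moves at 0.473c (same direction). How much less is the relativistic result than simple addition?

Classical: u' + v = 0.473 + 0.847 = 1.32c
Relativistic: u = (0.473 + 0.847)/(1 + 0.400631) = 1.32/1.400631 = 0.9424c
Difference: 1.32 - 0.9424 = 0.3776c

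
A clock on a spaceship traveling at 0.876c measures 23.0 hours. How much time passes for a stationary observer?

Proper time Δt₀ = 23.0 hours
γ = 1/√(1 - 0.876²) = 2.0734
Δt = γΔt₀ = 2.0734 × 23.0 = 47.69 hours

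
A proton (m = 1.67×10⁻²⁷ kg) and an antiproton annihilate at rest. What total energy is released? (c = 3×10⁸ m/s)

Both particles have the same rest mass, so total mass = 2m
E = 2m·c² = 2 × 1.67×10⁻²⁷ × (3×10⁸)²
= 2 × 1.67×10⁻²⁷ × 9×10¹⁶
= 3.006×10⁻¹⁰ J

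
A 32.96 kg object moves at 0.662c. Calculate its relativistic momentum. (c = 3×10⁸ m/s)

γ = 1/√(1 - 0.662²) = 1.33422
v = 0.662 × 3×10⁸ = 1.986×10⁸ m/s
p = γmv = 1.33422 × 32.96 × 1.986×10⁸ = 8.734×10⁹ kg·m/s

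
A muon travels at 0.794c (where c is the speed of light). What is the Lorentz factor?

v/c = 0.794, so (v/c)² = 0.630436
1 - (v/c)² = 0.369564
γ = 1/√(0.369564) = 1.645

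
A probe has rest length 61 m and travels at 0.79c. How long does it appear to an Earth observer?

Proper length L₀ = 61 m
γ = 1/√(1 - 0.79²) = 1.631
L = L₀/γ = 61/1.631 = 37.40 m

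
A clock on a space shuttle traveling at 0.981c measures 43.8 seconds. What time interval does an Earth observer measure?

Proper time Δt₀ = 43.8 seconds
γ = 1/√(1 - 0.981²) = 5.1544
Δt = γΔt₀ = 5.1544 × 43.8 = 225.8 seconds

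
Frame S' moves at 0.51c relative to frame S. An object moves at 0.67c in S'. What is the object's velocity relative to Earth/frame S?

u = (u' + v)/(1 + u'v/c²)
Numerator: 0.67 + 0.51 = 1.18
Denominator: 1 + 0.3417 = 1.3417
u = 1.18/1.3417 = 0.8795c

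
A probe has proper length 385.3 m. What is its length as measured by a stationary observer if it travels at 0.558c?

Proper length L₀ = 385.3 m
γ = 1/√(1 - 0.558²) = 1.2051
L = L₀/γ = 385.3/1.2051 = 319.7 m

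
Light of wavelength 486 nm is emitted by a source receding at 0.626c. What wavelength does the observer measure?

β = 0.626
Wavelength Doppler factor = √(1.626/0.374) = √(4.348) = 2.085
λ_obs = 486 × 2.085 = 1013 nm (redshift)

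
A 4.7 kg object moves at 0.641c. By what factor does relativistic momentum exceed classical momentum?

p_rel = γmv, p_class = mv
Ratio = γ = 1/√(1 - 0.641²) = 1.303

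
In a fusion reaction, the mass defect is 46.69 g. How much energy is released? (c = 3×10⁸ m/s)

Convert mass defect: Δm = 46.69 g = 0.04669 kg
E = Δm·c² = 0.04669 × (3×10⁸)²
= 0.04669 × 9×10¹⁶ = 4.202×10¹⁵ J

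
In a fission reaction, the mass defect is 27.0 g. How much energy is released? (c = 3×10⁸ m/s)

Convert mass defect: Δm = 27.0 g = 0.027 kg
E = Δm·c² = 0.027 × (3×10⁸)²
= 0.027 × 9×10¹⁶ = 2.430×10¹⁵ J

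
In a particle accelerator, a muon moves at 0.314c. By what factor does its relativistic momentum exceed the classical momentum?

p_rel = γmv, p_class = mv
Ratio = γ = 1/√(1 - 0.314²)
= 1/√(0.901404) = 1.053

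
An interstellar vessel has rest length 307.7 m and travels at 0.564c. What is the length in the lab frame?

Proper length L₀ = 307.7 m
γ = 1/√(1 - 0.564²) = 1.211
L = L₀/γ = 307.7/1.211 = 254.1 m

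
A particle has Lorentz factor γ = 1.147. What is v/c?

From γ = 1/√(1 - v²/c²):
1/γ² = 1/1.147² = 0.7601
v²/c² = 1 - 0.7601 = 0.2399
v/c = √(0.2399) = 0.4898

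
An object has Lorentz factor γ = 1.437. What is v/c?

From γ = 1/√(1 - v²/c²):
1/γ² = 1/1.437² = 0.4843
v²/c² = 1 - 0.4843 = 0.5157
v/c = √(0.5157) = 0.7181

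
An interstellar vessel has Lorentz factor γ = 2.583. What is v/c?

From γ = 1/√(1 - v²/c²):
1/γ² = 1/2.583² = 0.1499
v²/c² = 1 - 0.1499 = 0.8501
v/c = √(0.8501) = 0.9220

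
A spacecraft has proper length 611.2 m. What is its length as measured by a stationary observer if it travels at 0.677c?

Proper length L₀ = 611.2 m
γ = 1/√(1 - 0.677²) = 1.3587
L = L₀/γ = 611.2/1.3587 = 449.8 m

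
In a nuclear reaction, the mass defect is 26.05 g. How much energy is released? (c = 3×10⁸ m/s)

Convert mass defect: Δm = 26.05 g = 0.02605 kg
E = Δm·c² = 0.02605 × (3×10⁸)²
= 0.02605 × 9×10¹⁶ = 2.345×10¹⁵ J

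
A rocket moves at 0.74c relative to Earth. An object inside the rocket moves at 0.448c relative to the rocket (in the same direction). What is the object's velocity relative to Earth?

u = (u' + v)/(1 + u'v/c²)
Numerator: 0.448 + 0.74 = 1.188
Denominator: 1 + 0.33152 = 1.33152
u = 1.188/1.33152 = 0.8922c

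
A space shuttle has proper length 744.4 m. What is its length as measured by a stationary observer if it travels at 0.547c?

Proper length L₀ = 744.4 m
γ = 1/√(1 - 0.547²) = 1.19455
L = L₀/γ = 744.4/1.19455 = 623.2 m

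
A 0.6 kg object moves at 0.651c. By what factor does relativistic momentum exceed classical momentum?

p_rel = γmv, p_class = mv
Ratio = γ = 1/√(1 - 0.651²) = 1.317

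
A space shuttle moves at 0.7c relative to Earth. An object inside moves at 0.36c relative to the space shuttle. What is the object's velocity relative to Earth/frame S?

u = (u' + v)/(1 + u'v/c²)
Numerator: 0.36 + 0.7 = 1.06
Denominator: 1 + 0.252 = 1.252
u = 1.06/1.252 = 0.8466c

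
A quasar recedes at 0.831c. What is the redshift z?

β = 0.831
(1+β)/(1-β) = 1.831/0.169 = 10.834
√(10.834) = 3.292
z = 3.292 - 1 = 2.292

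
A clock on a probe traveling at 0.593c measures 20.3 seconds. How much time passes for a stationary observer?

Proper time Δt₀ = 20.3 seconds
γ = 1/√(1 - 0.593²) = 1.242
Δt = γΔt₀ = 1.242 × 20.3 = 25.21 seconds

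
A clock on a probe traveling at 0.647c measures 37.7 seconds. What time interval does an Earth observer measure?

Proper time Δt₀ = 37.7 seconds
γ = 1/√(1 - 0.647²) = 1.3115
Δt = γΔt₀ = 1.3115 × 37.7 = 49.44 seconds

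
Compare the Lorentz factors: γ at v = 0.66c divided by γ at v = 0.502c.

γ₁ = 1/√(1 - 0.66²) = 1.331
γ₂ = 1/√(1 - 0.502²) = 1.156
γ₁/γ₂ = 1.331/1.156 = 1.151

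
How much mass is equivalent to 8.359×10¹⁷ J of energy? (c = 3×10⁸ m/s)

From E = mc², we get m = E/c²
c² = (3×10⁸)² = 9×10¹⁶ m²/s²
m = 8.359×10¹⁷ / 9×10¹⁶ = 9.288 kg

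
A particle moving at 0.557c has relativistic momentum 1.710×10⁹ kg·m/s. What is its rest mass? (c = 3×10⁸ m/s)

γ = 1/√(1 - 0.557²) = 1.204
v = 0.557 × 3×10⁸ = 1.671×10⁸ m/s
m = p/(γv) = 1.710×10⁹/(1.204 × 1.671×10⁸) = 8.499 kg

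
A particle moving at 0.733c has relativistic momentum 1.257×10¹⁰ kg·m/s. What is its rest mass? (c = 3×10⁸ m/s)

γ = 1/√(1 - 0.733²) = 1.4701
v = 0.733 × 3×10⁸ = 2.199×10⁸ m/s
m = p/(γv) = 1.257×10¹⁰/(1.4701 × 2.199×10⁸) = 38.88 kg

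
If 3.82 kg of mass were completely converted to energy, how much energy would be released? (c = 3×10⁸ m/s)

Using E = mc²:
c² = (3×10⁸)² = 9×10¹⁶ m²/s²
E = 3.82 × 9×10¹⁶ = 3.438×10¹⁷ J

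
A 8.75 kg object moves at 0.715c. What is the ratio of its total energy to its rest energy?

E = γmc², E₀ = mc²
E/E₀ = γ = 1/√(1 - 0.715²) = 1.430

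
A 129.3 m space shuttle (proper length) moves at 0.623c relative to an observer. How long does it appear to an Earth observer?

Proper length L₀ = 129.3 m
γ = 1/√(1 - 0.623²) = 1.2784
L = L₀/γ = 129.3/1.2784 = 101.1 m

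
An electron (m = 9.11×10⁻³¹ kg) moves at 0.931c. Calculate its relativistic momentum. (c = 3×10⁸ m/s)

γ = 1/√(1 - 0.931²) = 2.7396
v = 0.931 × 3×10⁸ = 2.793×10⁸ m/s
p = γmv = 2.7396 × 9.11×10⁻³¹ × 2.793×10⁸ = 6.971×10⁻²² kg·m/s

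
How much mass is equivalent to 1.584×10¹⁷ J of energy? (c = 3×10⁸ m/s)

From E = mc², we get m = E/c²
c² = (3×10⁸)² = 9×10¹⁶ m²/s²
m = 1.584×10¹⁷ / 9×10¹⁶ = 1.760 kg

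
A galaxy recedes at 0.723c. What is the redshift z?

β = 0.723
(1+β)/(1-β) = 1.723/0.277 = 6.220
√(6.220) = 2.494
z = 2.494 - 1 = 1.494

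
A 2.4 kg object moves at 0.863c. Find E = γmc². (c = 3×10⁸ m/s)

γ = 1/√(1 - 0.863²) = 1.9794
mc² = 2.4 × (3×10⁸)² = 2.160×10¹⁷ J
E = γmc² = 1.9794 × 2.160×10¹⁷ = 4.276×10¹⁷ J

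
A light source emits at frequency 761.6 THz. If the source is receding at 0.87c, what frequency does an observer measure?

β = v/c = 0.87
(1-β)/(1+β) = 0.13/1.87 = 0.06952
Doppler factor = √(0.06952) = 0.2637
f_obs = 761.6 × 0.2637 = 200.8 THz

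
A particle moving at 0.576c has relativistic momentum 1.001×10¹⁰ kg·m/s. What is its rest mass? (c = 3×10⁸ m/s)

γ = 1/√(1 - 0.576²) = 1.2233
v = 0.576 × 3×10⁸ = 1.728×10⁸ m/s
m = p/(γv) = 1.001×10¹⁰/(1.2233 × 1.728×10⁸) = 47.35 kg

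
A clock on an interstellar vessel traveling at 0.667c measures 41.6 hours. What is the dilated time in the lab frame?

Proper time Δt₀ = 41.6 hours
γ = 1/√(1 - 0.667²) = 1.342
Δt = γΔt₀ = 1.342 × 41.6 = 55.83 hours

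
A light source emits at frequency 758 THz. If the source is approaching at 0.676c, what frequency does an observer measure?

β = v/c = 0.676
(1+β)/(1-β) = 1.676/0.324 = 5.173
Doppler factor = √(5.173) = 2.274
f_obs = 758 × 2.274 = 1724 THz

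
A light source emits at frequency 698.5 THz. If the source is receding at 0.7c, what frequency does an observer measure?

β = v/c = 0.7
(1-β)/(1+β) = 0.3/1.7 = 0.1765
Doppler factor = √(0.1765) = 0.4201
f_obs = 698.5 × 0.4201 = 293.4 THz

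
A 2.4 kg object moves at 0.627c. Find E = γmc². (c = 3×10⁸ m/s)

γ = 1/√(1 - 0.627²) = 1.284
mc² = 2.4 × (3×10⁸)² = 2.160×10¹⁷ J
E = γmc² = 1.284 × 2.160×10¹⁷ = 2.773×10¹⁷ J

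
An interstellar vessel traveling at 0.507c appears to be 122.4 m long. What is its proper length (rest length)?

Contracted length L = 122.4 m
γ = 1/√(1 - 0.507²) = 1.160
L₀ = γL = 1.160 × 122.4 = 142.0 m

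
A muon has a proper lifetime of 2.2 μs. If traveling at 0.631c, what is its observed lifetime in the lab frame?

Proper lifetime τ₀ = 2.2 μs
γ = 1/√(1 - 0.631²) = 1.289
τ = γτ₀ = 1.289 × 2.2 μs = 2.836 μs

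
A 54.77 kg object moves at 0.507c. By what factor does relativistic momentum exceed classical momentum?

p_rel = γmv, p_class = mv
Ratio = γ = 1/√(1 - 0.507²) = 1.160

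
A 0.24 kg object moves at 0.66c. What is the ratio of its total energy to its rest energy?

E = γmc², E₀ = mc²
E/E₀ = γ = 1/√(1 - 0.66²) = 1.331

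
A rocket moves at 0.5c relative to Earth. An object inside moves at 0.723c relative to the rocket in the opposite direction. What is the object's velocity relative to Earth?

Object's velocity in rocket frame is u' = -0.723c
u = (u' + v)/(1 + u'v/c²) = (v - 0.723)/(1 - 0.723·v/c²)
Numerator: 0.5 - 0.723 = -0.223
Denominator: 1 - 0.3615 = 0.6385
u = -0.223/0.6385 = -0.3493c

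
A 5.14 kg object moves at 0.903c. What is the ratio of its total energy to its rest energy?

E = γmc², E₀ = mc²
E/E₀ = γ = 1/√(1 - 0.903²) = 2.328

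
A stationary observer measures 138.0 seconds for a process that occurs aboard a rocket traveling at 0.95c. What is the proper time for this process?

Dilated time Δt = 138.0 seconds
γ = 1/√(1 - 0.95²) = 3.2026
Δt₀ = Δt/γ = 138.0/3.2026 = 43.09 seconds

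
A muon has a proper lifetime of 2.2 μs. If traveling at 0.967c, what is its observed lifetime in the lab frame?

Proper lifetime τ₀ = 2.2 μs
γ = 1/√(1 - 0.967²) = 3.925
τ = γτ₀ = 3.925 × 2.2 μs = 8.635 μs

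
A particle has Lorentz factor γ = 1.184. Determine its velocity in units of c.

From γ = 1/√(1 - v²/c²):
1/γ² = 1/1.184² = 0.7133
v²/c² = 1 - 0.7133 = 0.2867
v/c = √(0.2867) = 0.5354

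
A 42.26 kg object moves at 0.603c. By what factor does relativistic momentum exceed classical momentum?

p_rel = γmv, p_class = mv
Ratio = γ = 1/√(1 - 0.603²) = 1.254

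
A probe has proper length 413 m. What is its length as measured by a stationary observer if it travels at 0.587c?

Proper length L₀ = 413 m
γ = 1/√(1 - 0.587²) = 1.235
L = L₀/γ = 413/1.235 = 334.4 m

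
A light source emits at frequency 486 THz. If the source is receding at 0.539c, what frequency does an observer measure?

β = v/c = 0.539
(1-β)/(1+β) = 0.461/1.539 = 0.2995
Doppler factor = √(0.2995) = 0.5473
f_obs = 486 × 0.5473 = 266.0 THz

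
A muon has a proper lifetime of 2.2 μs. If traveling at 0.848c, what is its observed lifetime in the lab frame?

Proper lifetime τ₀ = 2.2 μs
γ = 1/√(1 - 0.848²) = 1.887
τ = γτ₀ = 1.887 × 2.2 μs = 4.151 μs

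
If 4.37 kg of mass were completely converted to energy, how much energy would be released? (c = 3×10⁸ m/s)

Using E = mc²:
c² = (3×10⁸)² = 9×10¹⁶ m²/s²
E = 4.37 × 9×10¹⁶ = 3.933×10¹⁷ J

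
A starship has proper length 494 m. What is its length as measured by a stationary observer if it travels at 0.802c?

Proper length L₀ = 494 m
γ = 1/√(1 - 0.802²) = 1.674
L = L₀/γ = 494/1.674 = 295.1 m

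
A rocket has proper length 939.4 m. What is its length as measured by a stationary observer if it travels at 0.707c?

Proper length L₀ = 939.4 m
γ = 1/√(1 - 0.707²) = 1.414
L = L₀/γ = 939.4/1.414 = 664.4 m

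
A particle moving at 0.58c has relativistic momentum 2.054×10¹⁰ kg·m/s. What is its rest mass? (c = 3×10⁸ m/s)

γ = 1/√(1 - 0.58²) = 1.2276
v = 0.58 × 3×10⁸ = 1.740×10⁸ m/s
m = p/(γv) = 2.054×10¹⁰/(1.2276 × 1.740×10⁸) = 96.16 kg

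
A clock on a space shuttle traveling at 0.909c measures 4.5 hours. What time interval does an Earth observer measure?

Proper time Δt₀ = 4.5 hours
γ = 1/√(1 - 0.909²) = 2.399
Δt = γΔt₀ = 2.399 × 4.5 = 10.80 hours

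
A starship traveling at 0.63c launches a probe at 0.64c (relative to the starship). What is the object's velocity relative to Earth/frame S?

u = (u' + v)/(1 + u'v/c²)
Numerator: 0.64 + 0.63 = 1.27
Denominator: 1 + 0.4032 = 1.4032
u = 1.27/1.4032 = 0.9051c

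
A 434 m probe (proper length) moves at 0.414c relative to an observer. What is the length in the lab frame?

Proper length L₀ = 434 m
γ = 1/√(1 - 0.414²) = 1.09857
L = L₀/γ = 434/1.09857 = 395.1 m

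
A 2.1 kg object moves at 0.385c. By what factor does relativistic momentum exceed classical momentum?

p_rel = γmv, p_class = mv
Ratio = γ = 1/√(1 - 0.385²) = 1.084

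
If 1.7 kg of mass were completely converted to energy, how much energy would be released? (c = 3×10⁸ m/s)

Using E = mc²:
c² = (3×10⁸)² = 9×10¹⁶ m²/s²
E = 1.7 × 9×10¹⁶ = 1.530×10¹⁷ J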